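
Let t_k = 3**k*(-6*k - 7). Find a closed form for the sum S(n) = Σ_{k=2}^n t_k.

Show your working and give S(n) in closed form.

S(n) = -9*3**n*n - 6*3**n + 45

r(k) = 3*(6*k + 13)/(6*k + 7) after simplifying.
Gosper form: A/B · C(k+1)/C(k) with A=3, B=1, C=k + 7/6.
f must satisfy (3)·f(k+1) − (1)·f(k) = k + 7/6.
Bound: deg f ≤ 1.
Coefficient equations give f(k) = (3*k - 1)/6.
Then R = B(k−1)f/C = (3*k - 1)/(6*k + 7), so s_k = R(k)·t_k = 3**k*(1 - 3*k).
Δs = 3**k*(-6*k - 7), as required.
Telescope: S(n) = s_(n+1) − s_(2) = 3**(n + 1)*(-3*n - 2) − (-45) = -9*3**n*n - 6*3**n + 45.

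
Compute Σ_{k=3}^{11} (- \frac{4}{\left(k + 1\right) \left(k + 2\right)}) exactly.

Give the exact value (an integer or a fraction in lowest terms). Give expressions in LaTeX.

Σ = -9/13

r(k) = (k + 1)/(k + 3) after simplifying.
A = k + 1, B = k + 3, C = 1.
Need (k + 1)·f(k+1) − (k + 2)·f(k) = 1.
From deg A=1, deg B=1, deg C=0: d=1.
Solve for f: f(k) = k (degree 1 ≤ 1).
So s_k = (B(k−1)f/C)·t_k = (k*(k + 2))·t_k = -4*k/(k + 1).
s_(k+1) − s_k = -4/(k**2 + 3*k + 2) = t_k.
Sum = s_(12) − s_(3); s_(12) = -48/13, s_(3) = -3 ⇒ -9/13.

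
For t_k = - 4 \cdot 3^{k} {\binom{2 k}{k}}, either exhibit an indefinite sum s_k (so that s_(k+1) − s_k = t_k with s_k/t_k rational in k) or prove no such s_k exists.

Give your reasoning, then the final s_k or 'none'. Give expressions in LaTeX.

no hypergeometric antidifference exists

r(k) = 6*(2*k + 1)/(k + 1) after simplifying.
A = 12*k + 6, B = k + 1, C = 1.
Set up (12*k + 6)·f(k+1) − (k)·f(k) − (1) = 0.
deg f ≤ -1 (via 1,1,0).
Bound -1 < 0, so the key equation has no polynomial solution.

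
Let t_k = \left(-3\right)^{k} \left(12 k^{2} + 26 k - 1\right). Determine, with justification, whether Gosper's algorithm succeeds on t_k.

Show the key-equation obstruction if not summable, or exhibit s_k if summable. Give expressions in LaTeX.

The ratio is 3*(-12*k**2 - 50*k - 37)/(12*k**2 + 26*k - 1).
A = -3, B = 1, C = k**2 + 13*k/6 - 1/12.
Key eq: (-3)·f(k+1) = (1)·f(k) + (k**2 + 13*k/6 - 1/12).
Bound: deg f ≤ 2.
Match coefficients ⇒ f(k) = -(3*k**2 + 2*k - 4)/12.
So s_k = (B(k−1)f/C)·t_k = (-(3*k**2 + 2*k - 4)/(12*k**2 + 26*k - 1))·t_k = (-3)**k*(-3*k**2 - 2*k + 4).
Δs = (-3)**k*(12*k**2 + 26*k - 1), as required.

Yes. s_k = \left(-3\right)^{k} \left(- 3 k^{2} - 2 k + 4\right).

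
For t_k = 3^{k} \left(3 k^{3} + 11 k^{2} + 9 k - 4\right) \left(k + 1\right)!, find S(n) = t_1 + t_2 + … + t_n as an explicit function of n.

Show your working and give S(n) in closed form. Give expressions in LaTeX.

S(n) = 3 \cdot 3^{n} n^{4} n! + 15 \cdot 3^{n} n^{3} n! + 21 \cdot 3^{n} n^{2} n! + 3 \cdot 3^{n} n n! - 6 \cdot 3^{n} n! + 6

Step 1: r(k) = 3*(3*k**4 + 26*k**3 + 80*k**2 + 99*k + 38)/(3*k**3 + 11*k**2 + 9*k - 4).
Normal form (A,B,C) = (3*k + 6, 1, k**3 + 11*k**2/3 + 3*k - 4/3).
Set up (3*k + 6)·f(k+1) − (1)·f(k) − (k**3 + 11*k**2/3 + 3*k - 4/3) = 0.
Degrees (1,0,3) ⇒ d ≤ 2.
Coefficient equations give f(k) = (k**2 - 2)/3.
Then R = B(k−1)f/C = (k**2 - 2)/(3*k**3 + 11*k**2 + 9*k - 4), so s_k = R(k)·t_k = 3**k*(k**2 - 2)*factorial(k + 1).
Check: Δs_k = 3**k*(3*k**3 + 11*k**2 + 9*k - 4)*factorial(k + 1). ✓
Σ_(k=1)^n t_k = s_(n+1) − s_(1) = (3**(n + 1)*(n**2 + 2*n - 1)*factorial(n + 2)) − (-6), i.e. 3*3**n*n**4*factorial(n) + 15*3**n*n**3*factorial(n) + 21*3**n*n**2*factorial(n) + 3*3**n*n*factorial(n) - 6*3**n*factorial(n) + 6.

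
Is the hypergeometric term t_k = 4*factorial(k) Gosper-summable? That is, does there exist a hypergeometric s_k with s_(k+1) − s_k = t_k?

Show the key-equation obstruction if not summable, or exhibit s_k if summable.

Compute t_(k+1)/t_k: get k + 1.
So A=k + 1 and B=1, with C=1.
f must satisfy (k + 1)·f(k+1) − (1)·f(k) = 1.
Degrees (1,0,0) ⇒ d ≤ -1.
Negative degree bound (-1): no f exists, t_k not Gosper-summable.

No — t_k has no hypergeometric antidifference.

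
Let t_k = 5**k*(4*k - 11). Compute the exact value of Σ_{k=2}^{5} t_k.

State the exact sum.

Σ = 31300

t_(k+1)/t_k = 5*(4*k - 7)/(4*k - 11).
Gosper form: A/B · C(k+1)/C(k) with A=5, B=1, C=k - 11/4.
Key eq: (5)·f(k+1) = (1)·f(k) + (k - 11/4).
From deg A=0, deg B=0, deg C=1: d=1.
Coefficient equations give f(k) = (k - 4)/4.
Get s_k = R·t_k = 5**k*(k - 4) with R(k) = B(k−1)f(k)/C(k) = (k - 4)/(4*k - 11).
Check: Δs_k = 5**k*(4*k - 11). ✓
Sum = s_(6) − s_(2); s_(6) = 31250, s_(2) = -50 ⇒ 31300.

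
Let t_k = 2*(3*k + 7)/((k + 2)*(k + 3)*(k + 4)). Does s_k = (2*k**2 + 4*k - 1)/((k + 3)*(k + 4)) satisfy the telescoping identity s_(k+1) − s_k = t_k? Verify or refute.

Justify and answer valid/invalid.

Invalid: residual 2*(2*k**2 - 2*k - 15)/(k**4 + 14*k**3 + 71*k**2 + 154*k + 120) ≠ 0.

s_(k+1) = (4*k + 2*(k + 1)**2 + 3)/((k + 4)*(k + 5))
s_(k+1) − s_k = 10*(k + 2)/(k**3 + 12*k**2 + 47*k + 60)
(s_(k+1) − s_k) − t_k = 2*(2*k**2 - 2*k - 15)/(k**4 + 14*k**3 + 71*k**2 + 154*k + 120)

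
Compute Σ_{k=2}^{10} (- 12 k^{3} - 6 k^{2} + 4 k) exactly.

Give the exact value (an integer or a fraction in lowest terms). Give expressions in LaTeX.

r(k) = (6*k**3 + 21*k**2 + 22*k + 7)/(k*(6*k**2 + 3*k - 2)) after simplifying.
Factor: A=1; B=1; C=k**3 + k**2/2 - k/3.
Solve (1)·f(k+1) − (1)·f(k) = k**3 + k**2/2 - k/3.
From deg A=0, deg B=0, deg C=3: d=4.
Coefficient equations give f(k) = k*(k - 1)*(3*k**2 - k - 3)/12.
Get s_k = R·t_k = k*(-3*k**3 + 4*k**2 + 2*k - 3) with R(k) = B(k−1)f(k)/C(k) = (k - 1)*(3*k**2 - k - 3)/(2*(6*k**2 + 3*k - 2)).
Check: Δs_k = 2*k*(-6*k**2 - 3*k + 2). ✓
Evaluate s at k=11 and k=2: -38390 and -14; difference -38376.

Σ = -38376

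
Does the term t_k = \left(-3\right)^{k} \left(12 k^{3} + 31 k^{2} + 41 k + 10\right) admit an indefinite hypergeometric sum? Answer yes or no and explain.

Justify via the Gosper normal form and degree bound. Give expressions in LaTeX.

Yes. s_k = \left(-3\right)^{k} \left(- 3 k^{3} - k^{2} - 2 k + 2\right).

Ratio r(k) = 3*(-12*k**3 - 67*k**2 - 139*k - 94)/(12*k**3 + 31*k**2 + 41*k + 10).
Gosper form: A/B · C(k+1)/C(k) with A=-3, B=1, C=k**3 + 31*k**2/12 + 41*k/12 + 5/6.
Need (-3)·f(k+1) − (1)·f(k) = k**3 + 31*k**2/12 + 41*k/12 + 5/6.
deg f ≤ 3 (via 0,0,3).
A polynomial solution: f(k) = -(3*k**3 + k**2 + 2*k - 2)/12.
R(k) = B(k−1)·f(k)/C(k) = -(3*k**3 + k**2 + 2*k - 2)/(12*k**3 + 31*k**2 + 41*k + 10); s_k = R·t_k = (-3)**k*(-3*k**3 - k**2 - 2*k + 2).
s_(k+1) − s_k = (-3)**k*(12*k**3 + 31*k**2 + 41*k + 10) = t_k.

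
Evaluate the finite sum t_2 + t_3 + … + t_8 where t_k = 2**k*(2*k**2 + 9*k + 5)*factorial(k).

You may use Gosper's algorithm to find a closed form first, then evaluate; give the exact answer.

Σ = 2229534680

The ratio is 2*(2*k**3 + 15*k**2 + 29*k + 16)/(2*k**2 + 9*k + 5).
A = 2*k + 2, B = 1, C = k**2 + 9*k/2 + 5/2.
Need (2*k + 2)·f(k+1) − (1)·f(k) = k**2 + 9*k/2 + 5/2.
d = 1 from the (1,0,2) case.
Match coefficients ⇒ f(k) = (k + 3)/2.
R(k) = B(k−1)·f(k)/C(k) = (k + 3)/(2*k**2 + 9*k + 5); s_k = R·t_k = 2**k*(k + 3)*factorial(k).
Verify: 2**k*(2*k**2 + 9*k + 5)*factorial(k) matches t_k.
Evaluate s at k=9 and k=2: 2229534720 and 40; difference 2229534680.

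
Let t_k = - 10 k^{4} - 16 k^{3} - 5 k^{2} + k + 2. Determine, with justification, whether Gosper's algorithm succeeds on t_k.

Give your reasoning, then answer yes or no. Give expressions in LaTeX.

Yes. s_k = k \left(- 2 k^{4} + k^{3} + 3 k^{2} - k + 1\right).

t_(k+1)/t_k = (10*k**4 + 56*k**3 + 113*k**2 + 97*k + 28)/(10*k**4 + 16*k**3 + 5*k**2 - k - 2).
Normal form (A,B,C) = (1, 1, k**4 + 8*k**3/5 + k**2/2 - k/10 - 1/5).
Need (1)·f(k+1) − (1)·f(k) = k**4 + 8*k**3/5 + k**2/2 - k/10 - 1/5.
Bound: deg f ≤ 5.
Solving with deg f ≤ 5: f(k) = k*(2*k**4 - k**3 - 3*k**2 + k - 1)/10.
Get s_k = R·t_k = k*(-2*k**4 + k**3 + 3*k**2 - k + 1) with R(k) = B(k−1)f(k)/C(k) = k*(2*k**4 - k**3 - 3*k**2 + k - 1)/(10*k**4 + 16*k**3 + 5*k**2 - k - 2).
Verify: -10*k**4 - 16*k**3 - 5*k**2 + k + 2 matches t_k.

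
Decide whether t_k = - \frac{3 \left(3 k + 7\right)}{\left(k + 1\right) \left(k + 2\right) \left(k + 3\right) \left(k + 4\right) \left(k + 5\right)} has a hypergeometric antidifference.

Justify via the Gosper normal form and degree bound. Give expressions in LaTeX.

Yes. s_k = \frac{k \left(- k^{2} - 8 k - 19\right)}{4 \left(k^{3} + 8 k^{2} + 19 k + 12\right)}.

Step 1: r(k) = (k + 1)*(3*k + 10)/((k + 6)*(3*k + 7)).
Normal form (A,B,C) = (k + 1, k + 6, k + 7/3).
f must satisfy (k + 1)·f(k+1) − (k + 5)·f(k) = k + 7/3.
From deg A=1, deg B=1, deg C=1: d=4.
Coefficient equations give f(k) = k*(k + 2)*(k**2 + 8*k + 19)/36.
Then R = B(k−1)f/C = k*(k + 2)*(k + 5)*(k**2 + 8*k + 19)/(12*(3*k + 7)), so s_k = R(k)·t_k = k*(-k**2 - 8*k - 19)/(4*(k**3 + 8*k**2 + 19*k + 12)).
Verify: 3*(-3*k - 7)/(k**5 + 15*k**4 + 85*k**3 + 225*k**2 + 274*k + 120) matches t_k.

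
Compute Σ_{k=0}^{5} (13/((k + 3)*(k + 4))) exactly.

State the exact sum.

t_(k+1)/t_k = (k + 3)/(k + 5).
Take A(k)=k + 3, B(k)=k + 5, C(k)=1.
Set up (k + 3)·f(k+1) − (k + 4)·f(k) − (1) = 0.
Degrees (1,1,0) ⇒ d ≤ 1.
Match coefficients ⇒ f(k) = k/3.
Get s_k = R·t_k = 13*k/(3*(k + 3)) with R(k) = B(k−1)f(k)/C(k) = k*(k + 4)/3.
s_(k+1) − s_k = 13/(k**2 + 7*k + 12) = t_k.
Sum = s_(6) − s_(0); s_(6) = 26/9, s_(0) = 0 ⇒ 26/9.

Σ = 26/9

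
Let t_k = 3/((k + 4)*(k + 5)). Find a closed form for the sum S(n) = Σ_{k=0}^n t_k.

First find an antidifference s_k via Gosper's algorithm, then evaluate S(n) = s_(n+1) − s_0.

S(n) = 3*(n + 1)/(4*(n + 5))

r(k) = (k + 4)/(k + 6) after simplifying.
Normal form (A,B,C) = (k + 4, k + 6, 1).
Need (k + 4)·f(k+1) − (k + 5)·f(k) = 1.
Bound: deg f ≤ 1.
Solving with deg f ≤ 1: f(k) = k/4.
Certificate R = B(k−1)f/C = k*(k + 5)/4 gives s_k = 3*k/(4*(k + 4)).
s_(k+1) − s_k = 3/(k**2 + 9*k + 20) = t_k.
Σ_(k=0)^n t_k = s_(n+1) − s_(0) = (3*(n + 1)/(4*(n + 5))) − (0), i.e. 3*(n + 1)/(4*(n + 5)).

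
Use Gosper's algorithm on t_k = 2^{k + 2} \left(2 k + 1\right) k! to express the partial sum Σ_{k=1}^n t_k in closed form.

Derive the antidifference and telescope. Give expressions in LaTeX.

S(n) = 8 \cdot 2^{n} \left(n + 1\right)! - 8

Ratio r(k) = 2*(k + 1)*(2*k + 3)/(2*k + 1).
Gosper form: A/B · C(k+1)/C(k) with A=2*k + 2, B=1, C=k + 1/2.
Solve (2*k + 2)·f(k+1) − (1)·f(k) = k + 1/2.
Degrees (1,0,1) ⇒ d ≤ 0.
Solve for f: f(k) = 1/2 (degree 0 ≤ 0).
So s_k = (B(k−1)f/C)·t_k = (1/(2*k + 1))·t_k = 2**(k + 2)*factorial(k).
Δs = 2**(k + 2)*(2*k + 1)*factorial(k), as required.
Telescope: S(n) = s_(n+1) − s_(1) = 2**(n + 3)*factorial(n + 1) − (8) = 8*2**n*factorial(n + 1) - 8.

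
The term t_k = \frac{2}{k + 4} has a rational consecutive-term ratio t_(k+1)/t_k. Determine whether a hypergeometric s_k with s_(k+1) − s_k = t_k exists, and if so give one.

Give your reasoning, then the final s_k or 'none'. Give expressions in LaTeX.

none (Gosper's algorithm certifies no s_k)

Ratio r(k) = (k + 4)/(k + 5).
A = k + 4, B = k + 5, C = 1.
f must satisfy (k + 4)·f(k+1) − (k + 4)·f(k) = 1.
From deg A=1, deg B=1, deg C=0: d=0.
Put f(k) = c0: A·f(k+1) − B(k−1)·f(k) − C = -1; need -1 = 0 — inconsistent ⇒ no f, not summable.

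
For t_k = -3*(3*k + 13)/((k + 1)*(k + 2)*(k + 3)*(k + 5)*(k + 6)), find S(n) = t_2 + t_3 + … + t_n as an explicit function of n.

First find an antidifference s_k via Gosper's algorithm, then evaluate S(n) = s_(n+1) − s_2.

Ratio r(k) = (k + 1)*(k + 5)*(3*k + 16)/((k + 4)*(k + 7)*(3*k + 13)).
Gosper form: A/B · C(k+1)/C(k) with A=k + 1, B=k + 7, C=k**2 + 25*k/3 + 52/3.
Need (k + 1)·f(k+1) − (k + 6)·f(k) = k**2 + 25*k/3 + 52/3.
Bound: deg f ≤ 5.
Match coefficients ⇒ f(k) = k*(k + 3)*(k + 4)*(k**2 + 8*k + 17)/30.
Get s_k = R·t_k = 3*k*(-k**2 - 8*k - 17)/(10*(k**3 + 8*k**2 + 17*k + 10)) with R(k) = B(k−1)f(k)/C(k) = k*(k + 3)*(k + 6)*(k**2 + 8*k + 17)/(10*(3*k + 13)).
s_(k+1) − s_k = 3*(-3*k - 13)/(k**5 + 17*k**4 + 107*k**3 + 307*k**2 + 396*k + 180) = t_k.
Σ_(k=2)^n t_k = s_(n+1) − s_(2) = (3*(-n**3 - 11*n**2 - 36*n - 26)/(10*(n**3 + 11*n**2 + 36*n + 36))) − (-37/140), i.e. (-n**3 - 11*n**2 - 36*n + 48)/(28*(n**3 + 11*n**2 + 36*n + 36)).

S(n) = (-n**3 - 11*n**2 - 36*n + 48)/(28*(n**3 + 11*n**2 + 36*n + 36))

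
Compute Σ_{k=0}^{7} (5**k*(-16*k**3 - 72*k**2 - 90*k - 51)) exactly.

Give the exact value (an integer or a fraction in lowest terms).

The ratio is 5*(16*k**3 + 120*k**2 + 282*k + 229)/(16*k**3 + 72*k**2 + 90*k + 51).
A = 5, B = 1, C = k**3 + 9*k**2/2 + 45*k/8 + 51/16.
f must satisfy (5)·f(k+1) − (1)·f(k) = k**3 + 9*k**2/2 + 45*k/8 + 51/16.
Degrees (0,0,3) ⇒ d ≤ 3.
Solving with deg f ≤ 3: f(k) = (4*k**3 + 3*k**2 + 4)/16.
So s_k = (B(k−1)f/C)·t_k = ((4*k**3 + 3*k**2 + 4)/(16*k**3 + 72*k**2 + 90*k + 51))·t_k = 5**k*(-4*k**3 - 3*k**2 - 4).
Δs = 5**k*(-16*k**3 - 72*k**2 - 90*k - 51), as required.
Telescoping: Σ = s_(8) − s_(0) = -876562500 − (-4) = -876562496.

Σ = -876562496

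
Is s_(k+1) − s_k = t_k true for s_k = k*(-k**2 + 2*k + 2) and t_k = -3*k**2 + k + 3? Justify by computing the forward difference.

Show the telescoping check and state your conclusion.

Valid — Δs_k = t_k.

s_(k+1) = -k**3 - k**2 + 3*k + 3
s_(k+1) − s_k = -3*k**2 + k + 3
(s_(k+1) − s_k) − t_k = 0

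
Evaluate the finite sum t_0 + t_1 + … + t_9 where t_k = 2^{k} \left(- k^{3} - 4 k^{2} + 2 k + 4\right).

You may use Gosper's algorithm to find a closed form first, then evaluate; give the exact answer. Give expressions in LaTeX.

Σ = -817154

r(k) = 2*(k**3 + 7*k**2 + 9*k - 1)/(k**3 + 4*k**2 - 2*k - 4) after simplifying.
Normal form (A,B,C) = (2, 1, k**3 + 4*k**2 - 2*k - 4).
Solve (2)·f(k+1) − (1)·f(k) = k**3 + 4*k**2 - 2*k - 4.
d = 3 from the (0,0,3) case.
Solve for f: f(k) = k**3 - 2*k**2 - 2 (degree 3 ≤ 3).
Certificate R = B(k−1)f/C = (k**3 - 2*k**2 - 2)/(k**3 + 4*k**2 - 2*k - 4) gives s_k = 2**k*(-k**3 + 2*k**2 + 2).
Δs = 2**k*(-k**3 - 4*k**2 + 2*k + 4), as required.
Sum = s_(10) − s_(0); s_(10) = -817152, s_(0) = 2 ⇒ -817154.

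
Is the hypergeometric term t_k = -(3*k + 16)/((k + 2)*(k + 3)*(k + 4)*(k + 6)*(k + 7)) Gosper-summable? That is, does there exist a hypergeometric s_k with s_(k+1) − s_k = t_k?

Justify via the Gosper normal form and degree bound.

t_(k+1)/t_k = (k + 2)*(k + 6)*(3*k + 19)/((k + 5)*(k + 8)*(3*k + 16)).
So A=k + 2 and B=k + 8, with C=k**2 + 31*k/3 + 80/3.
f must satisfy (k + 2)·f(k+1) − (k + 7)·f(k) = k**2 + 31*k/3 + 80/3.
d = 5 from the (1,1,2) case.
A polynomial solution: f(k) = k*(k + 4)*(k + 5)*(k**2 + 11*k + 36)/108.
So s_k = (B(k−1)f/C)·t_k = (k*(k + 4)*(k + 7)*(k**2 + 11*k + 36)/(36*(3*k + 16)))·t_k = k*(-k**2 - 11*k - 36)/(36*(k**3 + 11*k**2 + 36*k + 36)).
Check: Δs_k = (-3*k - 16)/(k**5 + 22*k**4 + 185*k**3 + 740*k**2 + 1404*k + 1008). ✓

Yes. s_k = k*(-k**2 - 11*k - 36)/(36*(k**3 + 11*k**2 + 36*k + 36)).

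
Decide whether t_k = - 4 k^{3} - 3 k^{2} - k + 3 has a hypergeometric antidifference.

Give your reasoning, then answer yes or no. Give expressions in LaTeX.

Yes. s_k = k \left(- k^{3} + k^{2} + 3\right).

Ratio r(k) = (4*k**3 + 15*k**2 + 19*k + 5)/(4*k**3 + 3*k**2 + k - 3).
Normal form (A,B,C) = (1, 1, k**3 + 3*k**2/4 + k/4 - 3/4).
Need (1)·f(k+1) − (1)·f(k) = k**3 + 3*k**2/4 + k/4 - 3/4.
d = 4 from the (0,0,3) case.
Match coefficients ⇒ f(k) = k*(k**3 - k**2 - 3)/4.
So s_k = (B(k−1)f/C)·t_k = (k*(k**3 - k**2 - 3)/(4*k**3 + 3*k**2 + k - 3))·t_k = k*(-k**3 + k**2 + 3).
Check: Δs_k = -4*k**3 - 3*k**2 - k + 3. ✓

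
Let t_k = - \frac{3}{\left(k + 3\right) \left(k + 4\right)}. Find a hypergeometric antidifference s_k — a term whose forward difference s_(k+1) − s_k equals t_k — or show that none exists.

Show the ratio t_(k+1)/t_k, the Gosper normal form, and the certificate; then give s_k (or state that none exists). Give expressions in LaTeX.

s_k = - \frac{k}{k + 3}

Compute t_(k+1)/t_k: get (k + 3)/(k + 5).
A = k + 3, B = k + 5, C = 1.
f must satisfy (k + 3)·f(k+1) − (k + 4)·f(k) = 1.
Bound: deg f ≤ 1.
Coefficient equations give f(k) = k/3.
R(k) = B(k−1)·f(k)/C(k) = k*(k + 4)/3; s_k = R·t_k = -k/(k + 3).
Check: Δs_k = -3/(k**2 + 7*k + 12). ✓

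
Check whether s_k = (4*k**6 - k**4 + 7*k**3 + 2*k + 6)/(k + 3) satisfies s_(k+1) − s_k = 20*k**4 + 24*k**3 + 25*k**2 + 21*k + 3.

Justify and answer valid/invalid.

Invalid: residual 2*(-16*k**5 - 88*k**4 - 94*k**3 - 92*k**2 - 70*k - 3)/(k**2 + 7*k + 12) ≠ 0.

s_(k+1) = (2*k + 4*(k + 1)**6 - (k + 1)**4 + 7*(k + 1)**3 + 8)/(k + 4)
s_(k+1) − s_k = (20*k**6 + 132*k**5 + 257*k**4 + 296*k**3 + 266*k**2 + 133*k + 30)/(k**2 + 7*k + 12)
(s_(k+1) − s_k) − t_k = 2*(-16*k**5 - 88*k**4 - 94*k**3 - 92*k**2 - 70*k - 3)/(k**2 + 7*k + 12)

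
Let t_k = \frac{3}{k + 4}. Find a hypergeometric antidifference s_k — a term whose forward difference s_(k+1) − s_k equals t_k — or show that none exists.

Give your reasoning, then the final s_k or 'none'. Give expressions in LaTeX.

not Gosper-summable; s_k does not exist

t_(k+1)/t_k = (k + 4)/(k + 5).
Factor: A=k + 4; B=k + 5; C=1.
Solve (k + 4)·f(k+1) − (k + 4)·f(k) = 1.
Degrees (1,1,0) ⇒ d ≤ 0.
Put f(k) = c0: A·f(k+1) − B(k−1)·f(k) − C = -1; need -1 = 0 — inconsistent ⇒ no f, not summable.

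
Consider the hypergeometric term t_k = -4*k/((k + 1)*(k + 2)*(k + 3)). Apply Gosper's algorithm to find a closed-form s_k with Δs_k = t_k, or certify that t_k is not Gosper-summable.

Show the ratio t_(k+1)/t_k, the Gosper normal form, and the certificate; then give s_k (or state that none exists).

s_k = k*(1 - k)/((k + 1)*(k + 2))

t_(k+1)/t_k = (k + 1)**2/(k*(k + 4)).
Gosper form: A/B · C(k+1)/C(k) with A=k + 1, B=k + 4, C=k.
Need (k + 1)·f(k+1) − (k + 3)·f(k) = k.
Bound: deg f ≤ 2.
Solving with deg f ≤ 2: f(k) = k*(k - 1)/4.
So s_k = (B(k−1)f/C)·t_k = ((k - 1)*(k + 3)/4)·t_k = k*(1 - k)/((k + 1)*(k + 2)).
Verify: -4*k/(k**3 + 6*k**2 + 11*k + 6) matches t_k.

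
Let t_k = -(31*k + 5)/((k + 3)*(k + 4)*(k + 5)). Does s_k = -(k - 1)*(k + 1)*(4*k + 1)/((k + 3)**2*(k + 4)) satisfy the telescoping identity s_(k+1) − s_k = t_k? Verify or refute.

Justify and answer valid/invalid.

Invalid: residual 4*(-2*k**3 + 7*k**2 + 57*k + 10)/(k**5 + 19*k**4 + 143*k**3 + 533*k**2 + 984*k + 720) ≠ 0.

s_(k+1) = -k*(k + 2)*(4*k + 5)/((k + 4)**2*(k + 5))
s_(k+1) − s_k = (-39*k**3 - 194*k**2 - 179*k - 20)/(k**5 + 19*k**4 + 143*k**3 + 533*k**2 + 984*k + 720)
(s_(k+1) − s_k) − t_k = 4*(-2*k**3 + 7*k**2 + 57*k + 10)/(k**5 + 19*k**4 + 143*k**3 + 533*k**2 + 984*k + 720)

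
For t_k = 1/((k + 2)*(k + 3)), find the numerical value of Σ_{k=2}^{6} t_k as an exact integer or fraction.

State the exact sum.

Σ = 5/36

The ratio is (k + 2)/(k + 4).
Normal form (A,B,C) = (k + 2, k + 4, 1).
Set up (k + 2)·f(k+1) − (k + 3)·f(k) − (1) = 0.
From deg A=1, deg B=1, deg C=0: d=1.
Match coefficients ⇒ f(k) = k/2.
R(k) = B(k−1)·f(k)/C(k) = k*(k + 3)/2; s_k = R·t_k = k/(2*(k + 2)).
Verify: 1/(k**2 + 5*k + 6) matches t_k.
Σ_(k=2)^(6) t_k = s_(7) − s_(2) = 7/18 − (1/4) = 5/36.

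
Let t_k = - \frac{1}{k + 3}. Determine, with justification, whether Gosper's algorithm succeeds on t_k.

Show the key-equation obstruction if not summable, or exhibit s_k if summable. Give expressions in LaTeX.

Ratio r(k) = (k + 3)/(k + 4).
So A=k + 3 and B=k + 4, with C=1.
Set up (k + 3)·f(k+1) − (k + 3)·f(k) − (1) = 0.
Degrees (1,1,0) ⇒ d ≤ 0.
Put f(k) = c0: A·f(k+1) − B(k−1)·f(k) − C = -1; need -1 = 0 — inconsistent ⇒ no f, not summable.

No. Not Gosper-summable.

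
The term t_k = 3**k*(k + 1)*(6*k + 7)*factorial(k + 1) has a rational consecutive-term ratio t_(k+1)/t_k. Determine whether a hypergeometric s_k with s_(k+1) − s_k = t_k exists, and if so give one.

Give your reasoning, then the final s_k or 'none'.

The ratio is (k + 2)**2*(18*k + 39)/((k + 1)*(6*k + 7)).
So A=3*k + 6 and B=1, with C=k**2 + 13*k/6 + 7/6.
Need (3*k + 6)·f(k+1) − (1)·f(k) = k**2 + 13*k/6 + 7/6.
From deg A=1, deg B=0, deg C=2: d=1.
Coefficient equations give f(k) = (2*k - 1)/6.
So s_k = (B(k−1)f/C)·t_k = ((2*k - 1)/((k + 1)*(6*k + 7)))·t_k = 3**k*(2*k - 1)*factorial(k + 1).
s_(k+1) − s_k = 3**k*(k + 1)*(6*k + 7)*factorial(k + 1) = t_k.

s_k = 3**k*(2*k - 1)*factorial(k + 1)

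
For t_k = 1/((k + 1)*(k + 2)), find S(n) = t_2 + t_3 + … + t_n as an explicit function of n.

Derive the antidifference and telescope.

t_(k+1)/t_k = (k + 1)/(k + 3).
Factor: A=k + 1; B=k + 3; C=1.
Solve (k + 1)·f(k+1) − (k + 2)·f(k) = 1.
From deg A=1, deg B=1, deg C=0: d=1.
Solving with deg f ≤ 1: f(k) = k.
Certificate R = B(k−1)f/C = k*(k + 2) gives s_k = k/(k + 1).
s_(k+1) − s_k = 1/(k**2 + 3*k + 2) = t_k.
Evaluate: s_(n+1) = (n + 1)/(n + 2); subtract s_(2) = 2/3 ⇒ S(n) = (n - 1)/(3*(n + 2)).

S(n) = (n - 1)/(3*(n + 2))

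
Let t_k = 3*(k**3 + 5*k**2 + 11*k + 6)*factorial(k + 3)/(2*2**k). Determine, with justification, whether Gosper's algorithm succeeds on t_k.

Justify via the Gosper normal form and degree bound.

t_(k+1)/t_k = (k**4 + 12*k**3 + 56*k**2 + 119*k + 92)/(2*(k**3 + 5*k**2 + 11*k + 6)).
Gosper form: A/B · C(k+1)/C(k) with A=k/2 + 2, B=1, C=k**3 + 5*k**2 + 11*k + 6.
Solve (k/2 + 2)·f(k+1) − (1)·f(k) = k**3 + 5*k**2 + 11*k + 6.
Degrees (1,0,3) ⇒ d ≤ 2.
Solve for f: f(k) = 2*(k**2 + k - 1) (degree 2 ≤ 2).
Then R = B(k−1)f/C = 2*(k**2 + k - 1)/(k**3 + 5*k**2 + 11*k + 6), so s_k = R(k)·t_k = 3*(k**2 + k - 1)*factorial(k + 3)/2**k.
Check: Δs_k = 3*(k**3 + 5*k**2 + 11*k + 6)*factorial(k + 3)/(2*2**k). ✓

Yes. s_k = 3*(k**2 + k - 1)*factorial(k + 3)/2**k.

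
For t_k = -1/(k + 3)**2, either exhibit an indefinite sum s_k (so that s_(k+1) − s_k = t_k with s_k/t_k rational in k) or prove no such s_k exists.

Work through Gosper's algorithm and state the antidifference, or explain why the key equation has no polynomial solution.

Compute t_(k+1)/t_k: get (k + 3)**2/(k + 4)**2.
Normal form (A,B,C) = (k**2 + 6*k + 9, k**2 + 8*k + 16, 1).
Solve (k**2 + 6*k + 9)·f(k+1) − (k**2 + 6*k + 9)·f(k) = 1.
Degrees (2,2,0) ⇒ d ≤ 0.
Write f(k) = c0. Then LHS − RHS = -1, requiring -1 = 0: contradictory. No certificate.

no hypergeometric antidifference exists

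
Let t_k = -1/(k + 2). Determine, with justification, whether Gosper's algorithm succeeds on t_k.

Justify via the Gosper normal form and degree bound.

Compute t_(k+1)/t_k: get (k + 2)/(k + 3).
Gosper form: A/B · C(k+1)/C(k) with A=k + 2, B=k + 3, C=1.
Key eq: (k + 2)·f(k+1) = (k + 2)·f(k) + (1).
Degrees (1,1,0) ⇒ d ≤ 0.
Generic f = c0 gives residual -1; -1 = 0 cannot hold, so t_k is not Gosper-summable.

No. Not Gosper-summable.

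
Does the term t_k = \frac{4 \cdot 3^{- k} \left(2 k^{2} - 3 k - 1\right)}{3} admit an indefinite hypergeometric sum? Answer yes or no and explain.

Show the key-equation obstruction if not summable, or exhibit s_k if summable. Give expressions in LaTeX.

t_(k+1)/t_k = (2*k**2 + k - 2)/(3*(2*k**2 - 3*k - 1)).
Take A(k)=1/3, B(k)=1, C(k)=k**2 - 3*k/2 - 1/2.
Solve (1/3)·f(k+1) − (1)·f(k) = k**2 - 3*k/2 - 1/2.
d = 2 from the (0,0,2) case.
Solving with deg f ≤ 2: f(k) = -3*(4*k**2 - 2*k - 1)/8.
Then R = B(k−1)f/C = -3*(4*k**2 - 2*k - 1)/(4*(2*k**2 - 3*k - 1)), so s_k = R(k)·t_k = (-4*k**2 + 2*k + 1)/3**k.
s_(k+1) − s_k = 4*(2*k**2 - 3*k - 1)/(3*3**k) = t_k.

Yes. s_k = 3^{- k} \left(- 4 k^{2} + 2 k + 1\right).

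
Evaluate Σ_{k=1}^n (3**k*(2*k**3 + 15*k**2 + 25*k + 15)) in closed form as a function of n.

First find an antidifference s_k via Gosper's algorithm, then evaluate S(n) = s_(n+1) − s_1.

S(n) = 3*3**n*n**3 + 18*3**n*n**2 + 24*3**n*n + 18*3**n - 18

Ratio r(k) = 3*(2*k**3 + 21*k**2 + 61*k + 57)/(2*k**3 + 15*k**2 + 25*k + 15).
A = 3, B = 1, C = k**3 + 15*k**2/2 + 25*k/2 + 15/2.
Key eq: (3)·f(k+1) = (1)·f(k) + (k**3 + 15*k**2/2 + 25*k/2 + 15/2).
Bound: deg f ≤ 3.
Solving with deg f ≤ 3: f(k) = (k**3 + 3*k**2 - k + 3)/2.
Then R = B(k−1)f/C = (k**3 + 3*k**2 - k + 3)/(2*k**3 + 15*k**2 + 25*k + 15), so s_k = R(k)·t_k = 3**k*(k**3 + 3*k**2 - k + 3).
s_(k+1) − s_k = 3**k*(2*k**3 + 15*k**2 + 25*k + 15) = t_k.
Evaluate: s_(n+1) = 3**(n + 1)*(n**3 + 6*n**2 + 8*n + 6); subtract s_(1) = 18 ⇒ S(n) = 3*3**n*n**3 + 18*3**n*n**2 + 24*3**n*n + 18*3**n - 18.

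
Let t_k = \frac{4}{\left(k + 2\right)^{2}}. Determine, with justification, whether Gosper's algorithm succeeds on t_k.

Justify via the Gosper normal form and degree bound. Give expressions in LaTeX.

Compute t_(k+1)/t_k: get (k + 2)**2/(k + 3)**2.
A = k**2 + 4*k + 4, B = k**2 + 6*k + 9, C = 1.
f must satisfy (k**2 + 4*k + 4)·f(k+1) − (k**2 + 4*k + 4)·f(k) = 1.
d = 0 from the (2,2,0) case.
Put f(k) = c0: A·f(k+1) − B(k−1)·f(k) − C = -1; need -1 = 0 — inconsistent ⇒ no f, not summable.

No; the coefficient equations for f are inconsistent.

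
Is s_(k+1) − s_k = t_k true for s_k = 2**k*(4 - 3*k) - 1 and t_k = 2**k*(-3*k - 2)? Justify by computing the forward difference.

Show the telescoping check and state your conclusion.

valid; difference matches t_k

s_(k+1) = 2**(k + 1)*(1 - 3*k) - 1
s_(k+1) − s_k = 2**k*(-3*k - 2)
(s_(k+1) − s_k) − t_k = 0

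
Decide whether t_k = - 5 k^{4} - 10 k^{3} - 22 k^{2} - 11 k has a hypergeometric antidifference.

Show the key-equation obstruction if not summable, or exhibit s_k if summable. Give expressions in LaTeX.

Yes. s_k = k \left(- k^{4} - 4 k^{2} + 3 k + 2\right).

Compute t_(k+1)/t_k: get (5*k**4 + 30*k**3 + 82*k**2 + 105*k + 48)/(k*(5*k**3 + 10*k**2 + 22*k + 11)).
Normal form (A,B,C) = (1, 1, k**4 + 2*k**3 + 22*k**2/5 + 11*k/5).
Solve (1)·f(k+1) − (1)·f(k) = k**4 + 2*k**3 + 22*k**2/5 + 11*k/5.
d = 5 from the (0,0,4) case.
Match coefficients ⇒ f(k) = k*(k - 1)*(k**3 + k**2 + 5*k + 2)/5.
So s_k = (B(k−1)f/C)·t_k = ((k - 1)*(k**3 + k**2 + 5*k + 2)/(5*k**3 + 10*k**2 + 22*k + 11))·t_k = k*(-k**4 - 4*k**2 + 3*k + 2).
s_(k+1) − s_k = k*(-5*k**3 - 10*k**2 - 22*k - 11) = t_k.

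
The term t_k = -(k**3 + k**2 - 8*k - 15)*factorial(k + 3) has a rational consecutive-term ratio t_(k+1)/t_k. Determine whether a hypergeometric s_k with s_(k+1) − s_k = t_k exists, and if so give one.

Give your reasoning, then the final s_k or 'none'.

s_k = (-k**2 + 4*k + 1)*factorial(k + 3)

Step 1: r(k) = (k**4 + 8*k**3 + 13*k**2 - 33*k - 84)/(k**3 + k**2 - 8*k - 15).
Take A(k)=k + 4, B(k)=1, C(k)=k**3 + k**2 - 8*k - 15.
f must satisfy (k + 4)·f(k+1) − (1)·f(k) = k**3 + k**2 - 8*k - 15.
Degrees (1,0,3) ⇒ d ≤ 2.
Match coefficients ⇒ f(k) = k**2 - 4*k - 1.
Then R = B(k−1)f/C = (k**2 - 4*k - 1)/(k**3 + k**2 - 8*k - 15), so s_k = R(k)·t_k = (-k**2 + 4*k + 1)*factorial(k + 3).
Check: Δs_k = -(k**3 + k**2 - 8*k - 15)*factorial(k + 3). ✓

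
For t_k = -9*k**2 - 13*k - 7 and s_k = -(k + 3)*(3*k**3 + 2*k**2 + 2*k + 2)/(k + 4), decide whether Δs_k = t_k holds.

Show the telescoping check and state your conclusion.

Invalid: residual (6*k**3 + 47*k**2 + 57*k + 26)/(k**2 + 9*k + 20) ≠ 0.

s_(k+1) = (-3*k**4 - 23*k**3 - 59*k**2 - 69*k - 36)/(k + 5)
s_(k+1) − s_k = (-9*k**4 - 88*k**3 - 257*k**2 - 266*k - 114)/(k**2 + 9*k + 20)
(s_(k+1) − s_k) − t_k = (6*k**3 + 47*k**2 + 57*k + 26)/(k**2 + 9*k + 20)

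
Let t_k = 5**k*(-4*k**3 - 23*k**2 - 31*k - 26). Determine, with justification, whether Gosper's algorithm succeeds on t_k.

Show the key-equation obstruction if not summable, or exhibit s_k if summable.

Yes. s_k = 5**k*(-k**3 - 2*k**2 + k - 4).

r(k) = 5*(4*k**3 + 35*k**2 + 89*k + 84)/(4*k**3 + 23*k**2 + 31*k + 26) after simplifying.
Take A(k)=5, B(k)=1, C(k)=k**3 + 23*k**2/4 + 31*k/4 + 13/2.
Solve (5)·f(k+1) − (1)·f(k) = k**3 + 23*k**2/4 + 31*k/4 + 13/2.
deg f ≤ 3 (via 0,0,3).
Coefficient equations give f(k) = (k**3 + 2*k**2 - k + 4)/4.
So s_k = (B(k−1)f/C)·t_k = ((k**3 + 2*k**2 - k + 4)/(4*k**3 + 23*k**2 + 31*k + 26))·t_k = 5**k*(-k**3 - 2*k**2 + k - 4).
Verify: 5**k*(-4*k**3 - 23*k**2 - 31*k - 26) matches t_k.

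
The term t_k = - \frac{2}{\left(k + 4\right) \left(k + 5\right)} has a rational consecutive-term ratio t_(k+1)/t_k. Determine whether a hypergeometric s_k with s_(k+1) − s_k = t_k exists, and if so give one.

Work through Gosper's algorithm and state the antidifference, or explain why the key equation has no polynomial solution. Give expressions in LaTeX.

Step 1: r(k) = (k + 4)/(k + 6).
Take A(k)=k + 4, B(k)=k + 6, C(k)=1.
Solve (k + 4)·f(k+1) − (k + 5)·f(k) = 1.
Bound: deg f ≤ 1.
Match coefficients ⇒ f(k) = k/4.
Get s_k = R·t_k = -k/(2*k + 8) with R(k) = B(k−1)f(k)/C(k) = k*(k + 5)/4.
Δs = -2/(k**2 + 9*k + 20), as required.

s_k = - \frac{k}{2 k + 8}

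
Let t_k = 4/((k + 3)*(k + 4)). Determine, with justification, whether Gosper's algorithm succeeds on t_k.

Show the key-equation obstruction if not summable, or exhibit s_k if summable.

Yes. s_k = 4*k/(3*(k + 3)).

Compute t_(k+1)/t_k: get (k + 3)/(k + 5).
Normal form (A,B,C) = (k + 3, k + 5, 1).
f must satisfy (k + 3)·f(k+1) − (k + 4)·f(k) = 1.
deg f ≤ 1 (via 1,1,0).
Solve for f: f(k) = k/3 (degree 1 ≤ 1).
R(k) = B(k−1)·f(k)/C(k) = k*(k + 4)/3; s_k = R·t_k = 4*k/(3*(k + 3)).
Δs = 4/(k**2 + 7*k + 12), as required.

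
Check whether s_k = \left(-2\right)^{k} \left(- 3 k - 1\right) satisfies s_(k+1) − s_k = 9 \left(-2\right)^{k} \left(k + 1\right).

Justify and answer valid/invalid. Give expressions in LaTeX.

valid (s_(k+1) − s_k reduces to t_k)

s_(k+1) = 2*(-2)**k*(3*k + 4)
s_(k+1) − s_k = 9*(-2)**k*(k + 1)
(s_(k+1) − s_k) − t_k = 0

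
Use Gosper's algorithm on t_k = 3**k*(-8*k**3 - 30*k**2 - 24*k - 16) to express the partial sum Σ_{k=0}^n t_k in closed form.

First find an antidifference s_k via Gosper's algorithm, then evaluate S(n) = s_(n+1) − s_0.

S(n) = -12*3**n*n**3 - 27*3**n*n**2 - 27*3**n*n - 18*3**n + 2

Compute t_(k+1)/t_k: get 3*(4*k**3 + 27*k**2 + 54*k + 39)/(4*k**3 + 15*k**2 + 12*k + 8).
Gosper form: A/B · C(k+1)/C(k) with A=3, B=1, C=k**3 + 15*k**2/4 + 3*k + 2.
f must satisfy (3)·f(k+1) − (1)·f(k) = k**3 + 15*k**2/4 + 3*k + 2.
d = 3 from the (0,0,3) case.
Solving with deg f ≤ 3: f(k) = (4*k**3 - 3*k**2 + 3*k + 2)/8.
Certificate R = B(k−1)f/C = (4*k**3 - 3*k**2 + 3*k + 2)/(2*(4*k**3 + 15*k**2 + 12*k + 8)) gives s_k = 3**k*(-4*k**3 + 3*k**2 - 3*k - 2).
Check: Δs_k = 3**k*(-8*k**3 - 30*k**2 - 24*k - 16). ✓
Telescope: S(n) = s_(n+1) − s_(0) = 3**(n + 1)*(-4*n**3 - 9*n**2 - 9*n - 6) − (-2) = -12*3**n*n**3 - 27*3**n*n**2 - 27*3**n*n - 18*3**n + 2.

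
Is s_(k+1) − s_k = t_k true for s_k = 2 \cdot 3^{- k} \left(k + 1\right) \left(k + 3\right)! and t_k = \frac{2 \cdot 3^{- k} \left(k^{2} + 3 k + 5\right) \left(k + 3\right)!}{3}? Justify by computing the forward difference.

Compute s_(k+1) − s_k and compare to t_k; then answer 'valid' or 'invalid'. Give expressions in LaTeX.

s_(k+1) = 2*(k + 2)*factorial(k + 4)/(3*3**k)
s_(k+1) − s_k = 2*(k**2 + 3*k + 5)*factorial(k + 3)/(3*3**k)
(s_(k+1) − s_k) − t_k = 0

valid; difference matches t_k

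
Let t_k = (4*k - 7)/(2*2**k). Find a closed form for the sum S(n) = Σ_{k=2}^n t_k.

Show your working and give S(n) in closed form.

Ratio r(k) = (4*k - 3)/(2*(4*k - 7)).
Factor: A=1/2; B=1; C=k - 7/4.
Need (1/2)·f(k+1) − (1)·f(k) = k - 7/4.
From deg A=0, deg B=0, deg C=1: d=1.
Solving with deg f ≤ 1: f(k) = -(4*k - 3)/2.
Get s_k = R·t_k = (3 - 4*k)/2**k with R(k) = B(k−1)f(k)/C(k) = -2*(4*k - 3)/(4*k - 7).
Check: Δs_k = (4*k - 7)/(2*2**k). ✓
Telescope: S(n) = s_(n+1) − s_(2) = 2**(-n - 1)*(-4*n - 1) − (-5/4) = 2**(-n - 2)*(5*2**n - 8*n - 2).

S(n) = 2**(-n - 2)*(5*2**n - 8*n - 2)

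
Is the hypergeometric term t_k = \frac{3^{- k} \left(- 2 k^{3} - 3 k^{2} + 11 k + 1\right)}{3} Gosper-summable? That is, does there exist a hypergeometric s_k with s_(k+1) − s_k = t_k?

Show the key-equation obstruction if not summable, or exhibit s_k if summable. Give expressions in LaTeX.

Step 1: r(k) = (2*k**3 + 9*k**2 + k - 7)/(3*(2*k**3 + 3*k**2 - 11*k - 1)).
So A=1/3 and B=1, with C=k**3 + 3*k**2/2 - 11*k/2 - 1/2.
Key eq: (1/3)·f(k+1) = (1)·f(k) + (k**3 + 3*k**2/2 - 11*k/2 - 1/2).
d = 3 from the (0,0,3) case.
A polynomial solution: f(k) = -3*(k**3 + 3*k**2 - k + 1)/2.
R(k) = B(k−1)·f(k)/C(k) = -3*(k**3 + 3*k**2 - k + 1)/(2*k**3 + 3*k**2 - 11*k - 1); s_k = R·t_k = (k**3 + 3*k**2 - k + 1)/3**k.
Check: Δs_k = (-2*k**3 - 3*k**2 + 11*k + 1)/(3*3**k). ✓

Yes. s_k = 3^{- k} \left(k^{3} + 3 k^{2} - k + 1\right).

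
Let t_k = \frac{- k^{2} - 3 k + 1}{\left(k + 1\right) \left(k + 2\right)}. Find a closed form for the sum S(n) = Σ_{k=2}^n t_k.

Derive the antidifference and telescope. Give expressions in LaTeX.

Step 1: r(k) = (k + 1)*(3*k + (k + 1)**2 + 2)/((k + 3)*(k**2 + 3*k - 1)).
Take A(k)=k + 1, B(k)=k + 3, C(k)=k**2 + 3*k - 1.
f must satisfy (k + 1)·f(k+1) − (k + 2)·f(k) = k**2 + 3*k - 1.
From deg A=1, deg B=1, deg C=2: d=2.
Match coefficients ⇒ f(k) = k*(k - 2).
R(k) = B(k−1)·f(k)/C(k) = k*(k - 2)*(k + 2)/(k**2 + 3*k - 1); s_k = R·t_k = k*(2 - k)/(k + 1).
s_(k+1) − s_k = (-k**2 - 3*k + 1)/(k**2 + 3*k + 2) = t_k.
Telescope: S(n) = s_(n+1) − s_(2) = (1 - n**2)/(n + 2) − (0) = (1 - n**2)/(n + 2).

S(n) = \frac{1 - n^{2}}{n + 2}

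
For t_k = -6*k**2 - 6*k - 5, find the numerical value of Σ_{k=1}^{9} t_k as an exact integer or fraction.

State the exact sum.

Ratio r(k) = (6*k**2 + 18*k + 17)/(6*k**2 + 6*k + 5).
So A=1 and B=1, with C=k**2 + k + 5/6.
Need (1)·f(k+1) − (1)·f(k) = k**2 + k + 5/6.
d = 3 from the (0,0,2) case.
Match coefficients ⇒ f(k) = k*(2*k**2 + 3)/6.
Certificate R = B(k−1)f/C = k*(2*k**2 + 3)/(6*k**2 + 6*k + 5) gives s_k = k*(-2*k**2 - 3).
Check: Δs_k = -6*k**2 - 6*k - 5. ✓
Σ_(k=1)^(9) t_k = s_(10) − s_(1) = -2030 − (-5) = -2025.

Σ = -2025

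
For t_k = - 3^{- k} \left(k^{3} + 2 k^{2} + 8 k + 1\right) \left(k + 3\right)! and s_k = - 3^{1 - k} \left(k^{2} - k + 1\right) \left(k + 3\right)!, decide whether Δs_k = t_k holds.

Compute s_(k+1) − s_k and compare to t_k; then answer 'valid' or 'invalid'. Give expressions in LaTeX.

valid (s_(k+1) − s_k reduces to t_k)

s_(k+1) = -(k**2 + k + 1)*factorial(k + 4)/3**k
s_(k+1) − s_k = -(k**3 + 2*k**2 + 8*k + 1)*factorial(k + 3)/3**k
(s_(k+1) − s_k) − t_k = 0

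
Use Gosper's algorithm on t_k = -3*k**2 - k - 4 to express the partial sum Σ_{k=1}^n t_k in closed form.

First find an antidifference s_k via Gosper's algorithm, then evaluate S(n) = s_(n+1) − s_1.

S(n) = n*(-n**2 - 2*n - 5)

r(k) = (k + 3*(k + 1)**2 + 5)/(3*k**2 + k + 4) after simplifying.
A = 1, B = 1, C = k**2 + k/3 + 4/3.
Key eq: (1)·f(k+1) = (1)·f(k) + (k**2 + k/3 + 4/3).
d = 3 from the (0,0,2) case.
Solve for f: f(k) = k*(k**2 - k + 4)/3 (degree 3 ≤ 3).
Certificate R = B(k−1)f/C = k*(k**2 - k + 4)/(3*k**2 + k + 4) gives s_k = k*(-k**2 + k - 4).
Check: Δs_k = -3*k**2 - k - 4. ✓
s_(n+1) = -n**3 - 2*n**2 - 5*n - 4 and s_(1) = -4, so S(n) = n*(-n**2 - 2*n - 5).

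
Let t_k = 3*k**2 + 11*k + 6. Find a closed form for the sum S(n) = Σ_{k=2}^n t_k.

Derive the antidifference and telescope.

Step 1: r(k) = (3*k**2 + 17*k + 20)/(3*k**2 + 11*k + 6).
So A=1 and B=1, with C=k**2 + 11*k/3 + 2.
Key eq: (1)·f(k+1) = (1)·f(k) + (k**2 + 11*k/3 + 2).
Bound: deg f ≤ 3.
Solve for f: f(k) = k*(k**2 + 4*k + 1)/3 (degree 3 ≤ 3).
R(k) = B(k−1)·f(k)/C(k) = k*(k**2 + 4*k + 1)/((k + 3)*(3*k + 2)); s_k = R·t_k = k*(k**2 + 4*k + 1).
Check: Δs_k = 3*k**2 + 11*k + 6. ✓
Evaluate: s_(n+1) = n**3 + 7*n**2 + 12*n + 6; subtract s_(2) = 26 ⇒ S(n) = n**3 + 7*n**2 + 12*n - 20.

S(n) = n**3 + 7*n**2 + 12*n - 20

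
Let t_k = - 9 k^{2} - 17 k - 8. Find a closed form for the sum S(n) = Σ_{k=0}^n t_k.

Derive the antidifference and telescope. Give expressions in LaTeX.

Step 1: r(k) = (9*k**2 + 35*k + 34)/(9*k**2 + 17*k + 8).
A = 1, B = 1, C = k**2 + 17*k/9 + 8/9.
Need (1)·f(k+1) − (1)·f(k) = k**2 + 17*k/9 + 8/9.
From deg A=0, deg B=0, deg C=2: d=3.
Coefficient equations give f(k) = k*(k + 1)*(3*k + 1)/9.
Certificate R = B(k−1)f/C = k*(3*k + 1)/(9*k + 8) gives s_k = k*(-3*k**2 - 4*k - 1).
s_(k+1) − s_k = -9*k**2 - 17*k - 8 = t_k.
Evaluate: s_(n+1) = -3*n**3 - 13*n**2 - 18*n - 8; subtract s_(0) = 0 ⇒ S(n) = -3*n**3 - 13*n**2 - 18*n - 8.

S(n) = - 3 n^{3} - 13 n^{2} - 18 n - 8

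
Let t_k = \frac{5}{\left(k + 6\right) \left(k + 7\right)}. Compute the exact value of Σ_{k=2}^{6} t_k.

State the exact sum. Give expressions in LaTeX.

t_(k+1)/t_k = (k + 6)/(k + 8).
Take A(k)=k + 6, B(k)=k + 8, C(k)=1.
Set up (k + 6)·f(k+1) − (k + 7)·f(k) − (1) = 0.
Bound: deg f ≤ 1.
Match coefficients ⇒ f(k) = k/6.
Then R = B(k−1)f/C = k*(k + 7)/6, so s_k = R(k)·t_k = 5*k/(6*(k + 6)).
Δs = 5/(k**2 + 13*k + 42), as required.
Sum = s_(7) − s_(2); s_(7) = 35/78, s_(2) = 5/24 ⇒ 25/104.

Σ = 25/104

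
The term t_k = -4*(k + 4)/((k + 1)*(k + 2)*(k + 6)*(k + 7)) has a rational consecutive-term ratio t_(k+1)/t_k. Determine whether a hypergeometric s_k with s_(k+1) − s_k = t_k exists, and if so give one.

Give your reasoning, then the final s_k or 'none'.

t_(k+1)/t_k = (k + 1)*(k + 5)*(k + 6)/((k + 3)*(k + 4)*(k + 8)).
Gosper form: A/B · C(k+1)/C(k) with A=k + 1, B=k + 8, C=k**4 + 16*k**3 + 95*k**2 + 248*k + 240.
Solve (k + 1)·f(k+1) − (k + 7)·f(k) = k**4 + 16*k**3 + 95*k**2 + 248*k + 240.
Degrees (1,1,4) ⇒ d ≤ 6.
Solve for f: f(k) = k*(k + 2)*(k + 3)*(k + 4)*(k + 5)*(k + 7)/12 (degree 6 ≤ 6).
Then R = B(k−1)f/C = k*(k + 2)*(k + 7)**2/(12*(k + 4)), so s_k = R(k)·t_k = k*(-k - 7)/(3*(k**2 + 7*k + 6)).
Verify: 4*(-k - 4)/(k**4 + 16*k**3 + 83*k**2 + 152*k + 84) matches t_k.

s_k = k*(-k - 7)/(3*(k**2 + 7*k + 6))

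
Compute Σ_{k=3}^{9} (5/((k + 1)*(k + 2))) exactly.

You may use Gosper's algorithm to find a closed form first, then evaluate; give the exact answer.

Σ = 35/44

Compute t_(k+1)/t_k: get (k + 1)/(k + 3).
A = k + 1, B = k + 3, C = 1.
Key eq: (k + 1)·f(k+1) = (k + 2)·f(k) + (1).
d = 1 from the (1,1,0) case.
Solving with deg f ≤ 1: f(k) = k.
Certificate R = B(k−1)f/C = k*(k + 2) gives s_k = 5*k/(k + 1).
Δs = 5/(k**2 + 3*k + 2), as required.
Sum = s_(10) − s_(3); s_(10) = 50/11, s_(3) = 15/4 ⇒ 35/44.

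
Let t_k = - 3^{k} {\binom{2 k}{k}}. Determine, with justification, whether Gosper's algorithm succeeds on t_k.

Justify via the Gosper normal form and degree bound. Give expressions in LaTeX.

No — key equation has no polynomial f.

Compute t_(k+1)/t_k: get 6*(2*k + 1)/(k + 1).
Factor: A=12*k + 6; B=k + 1; C=1.
Need (12*k + 6)·f(k+1) − (k)·f(k) = 1.
d = -1 from the (1,1,0) case.
Bound -1 < 0, so the key equation has no polynomial solution.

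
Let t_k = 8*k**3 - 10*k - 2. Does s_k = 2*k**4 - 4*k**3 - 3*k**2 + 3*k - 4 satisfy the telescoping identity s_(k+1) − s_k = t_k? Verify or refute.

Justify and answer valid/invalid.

s_(k+1) = 2*k**4 + 4*k**3 - 3*k**2 - 7*k - 6
s_(k+1) − s_k = 8*k**3 - 10*k - 2
(s_(k+1) − s_k) − t_k = 0

valid (s_(k+1) − s_k reduces to t_k)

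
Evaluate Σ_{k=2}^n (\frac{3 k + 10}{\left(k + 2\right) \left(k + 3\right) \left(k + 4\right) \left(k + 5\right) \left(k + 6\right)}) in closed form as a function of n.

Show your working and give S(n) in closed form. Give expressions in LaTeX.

Step 1: r(k) = (k + 2)*(3*k + 13)/((k + 7)*(3*k + 10)).
Take A(k)=k + 2, B(k)=k + 7, C(k)=k + 10/3.
Key eq: (k + 2)·f(k+1) = (k + 6)·f(k) + (k + 10/3).
Degrees (1,1,1) ⇒ d ≤ 4.
Coefficient equations give f(k) = k*(k + 3)*(k**2 + 11*k + 38)/120.
Get s_k = R·t_k = k*(k**2 + 11*k + 38)/(40*(k**3 + 11*k**2 + 38*k + 40)) with R(k) = B(k−1)f(k)/C(k) = k*(k + 3)*(k + 6)*(k**2 + 11*k + 38)/(40*(3*k + 10)).
Verify: (3*k + 10)/(k**5 + 20*k**4 + 155*k**3 + 580*k**2 + 1044*k + 720) matches t_k.
s_(n+1) = (n**3 + 14*n**2 + 63*n + 50)/(40*(n**3 + 14*n**2 + 63*n + 90)) and s_(2) = 2/105, so S(n) = (n**3 + 14*n**2 + 63*n - 78)/(168*(n**3 + 14*n**2 + 63*n + 90)).

S(n) = \frac{n^{3} + 14 n^{2} + 63 n - 78}{168 \left(n^{3} + 14 n^{2} + 63 n + 90\right)}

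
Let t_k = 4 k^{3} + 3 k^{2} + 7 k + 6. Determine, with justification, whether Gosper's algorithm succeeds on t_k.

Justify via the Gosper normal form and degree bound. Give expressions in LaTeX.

Yes. s_k = k \left(k^{3} - k^{2} + 3 k + 3\right).

The ratio is (4*k**3 + 15*k**2 + 25*k + 20)/(4*k**3 + 3*k**2 + 7*k + 6).
Take A(k)=1, B(k)=1, C(k)=k**3 + 3*k**2/4 + 7*k/4 + 3/2.
Solve (1)·f(k+1) − (1)·f(k) = k**3 + 3*k**2/4 + 7*k/4 + 3/2.
d = 4 from the (0,0,3) case.
Coefficient equations give f(k) = k*(k**3 - k**2 + 3*k + 3)/4.
Then R = B(k−1)f/C = k*(k**3 - k**2 + 3*k + 3)/(4*k**3 + 3*k**2 + 7*k + 6), so s_k = R(k)·t_k = k*(k**3 - k**2 + 3*k + 3).
s_(k+1) − s_k = 4*k**3 + 3*k**2 + 7*k + 6 = t_k.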